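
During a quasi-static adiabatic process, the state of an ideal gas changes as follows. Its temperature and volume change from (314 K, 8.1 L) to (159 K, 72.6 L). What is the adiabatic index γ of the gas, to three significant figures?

γ ≈ 1.31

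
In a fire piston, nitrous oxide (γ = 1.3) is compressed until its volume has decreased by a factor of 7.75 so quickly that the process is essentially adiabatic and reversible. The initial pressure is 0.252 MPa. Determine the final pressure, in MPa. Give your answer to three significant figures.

Adiabatic: P₁V₁^γ = P₂V₂^γ ⇒ P₂ = P₁ (V₁/V₂)^γ.
P₂ = 0.252 × 7.75^(1.3) = 3.61 MPa.

P₂ ≈ 3.61 MPa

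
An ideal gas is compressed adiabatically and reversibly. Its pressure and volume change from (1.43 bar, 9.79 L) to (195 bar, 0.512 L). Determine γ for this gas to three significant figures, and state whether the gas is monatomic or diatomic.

PV^γ = const ⇒ γ = ln(P₂/P₁) / ln(V₁/V₂).
γ = ln(195/1.43) / ln(9.79/0.512) = 1.666.
γ ≈ 1.67 is close to 5/3, so the gas is monatomic.

γ ≈ 1.67; monatomic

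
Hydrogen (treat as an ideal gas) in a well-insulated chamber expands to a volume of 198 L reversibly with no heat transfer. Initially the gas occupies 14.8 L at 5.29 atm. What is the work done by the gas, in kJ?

γ = 7/5 for a diatomic ideal gas.
P₂ = P₁(V₁/V₂)^γ = 5.29×(14.8/198)^(7/5) = 0.1401 atm.
For a reversible adiabat, W_by_gas = (P₁V₁ − P₂V₂)/(γ−1).
W_by = (536000×0.0148 − 14200×0.198) / (2/5) = 12800 J.

W ≈ 12.8 kJ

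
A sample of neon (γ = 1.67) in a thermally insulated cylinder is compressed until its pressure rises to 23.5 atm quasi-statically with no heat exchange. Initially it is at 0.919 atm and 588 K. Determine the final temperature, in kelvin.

T₂ ≈ 2160 K

Along an adiabat T P^((1−γ)/γ) is constant, so T₂ = T₁ (P₂/P₁)^((γ−1)/γ).
T₂ = 588 × (23.5/0.919)^(0.401) = 2159 K.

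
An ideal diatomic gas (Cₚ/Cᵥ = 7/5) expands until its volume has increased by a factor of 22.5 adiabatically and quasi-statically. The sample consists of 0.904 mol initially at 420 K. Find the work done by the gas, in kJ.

For a reversible adiabat TV^(γ−1) is constant, so T₂ = T₁ (V₁/V₂)^(γ−1).
T₂ = 420 × (1/22.5)^(2/5) = 120.9 K.
Q = 0, so ΔU = W_on_gas = nCᵥΔT with Cᵥ = R/(γ−1) = 20.79 J/(mol·K).
ΔU = 0.904 × 20.79 × (120.9 − 420) = -5620 J.
Work done by the gas = −ΔU = 5620 J.

W ≈ 5.62 kJ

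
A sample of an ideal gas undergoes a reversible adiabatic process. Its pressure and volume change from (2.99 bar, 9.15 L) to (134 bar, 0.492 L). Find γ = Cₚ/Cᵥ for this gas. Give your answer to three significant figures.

γ ≈ 1.30

PV^γ = const ⇒ γ = ln(P₂/P₁) / ln(V₁/V₂).
γ = ln(134/2.99) / ln(9.15/0.492) = 1.301.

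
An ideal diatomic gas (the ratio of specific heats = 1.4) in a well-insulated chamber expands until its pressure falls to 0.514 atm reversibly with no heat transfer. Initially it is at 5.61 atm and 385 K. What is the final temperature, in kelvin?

T₂ ≈ 194 K

Along an adiabat T P^((1−γ)/γ) is constant, so T₂ = T₁ (P₂/P₁)^((γ−1)/γ).
T₂ = 385 × (0.514/5.61)^(0.286) = 194.5 K.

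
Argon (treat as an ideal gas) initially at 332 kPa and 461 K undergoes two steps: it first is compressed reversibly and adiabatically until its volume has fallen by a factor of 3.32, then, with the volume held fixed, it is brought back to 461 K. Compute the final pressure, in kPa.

P₃ ≈ 1100 kPa

For a monatomic ideal gas γ = 5/3.
Adiabatic step (PV^γ = const): P₂ = 332×3.32^(5/3) = 2453 kPa; T₂ = 461×3.32^(2/3) = 1026 K.
Isochoric: P₃ = P₂(T₃/T₂) = 2453 × (461/1026) = 1102 kPa.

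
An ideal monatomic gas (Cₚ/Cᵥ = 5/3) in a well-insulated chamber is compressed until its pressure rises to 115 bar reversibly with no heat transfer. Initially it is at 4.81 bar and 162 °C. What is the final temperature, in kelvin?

Adiabatic: T₂/T₁ = (P₂/P₁)^((γ−1)/γ).
T₁ = 162 °C = 435.1 K.
T₂ = 435.1 × (115/4.81)^(2/5) = 1549 K.

T₂ ≈ 1550 K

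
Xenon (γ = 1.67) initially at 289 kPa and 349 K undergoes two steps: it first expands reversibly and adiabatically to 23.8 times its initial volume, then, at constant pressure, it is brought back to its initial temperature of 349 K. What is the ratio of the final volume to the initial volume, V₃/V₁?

Adiabatic step: V₂/V₁ = 23.8; T₂ = T₁·(1/23.8)^(0.67) = 41.74 K.
Isobaric step: V₃/V₂ = T₃/T₂ = 349/41.74.
V₃/V₁ = (V₂/V₁)(V₃/V₂) = 23.8 × (349/41.74) = 199.

V₃/V₁ ≈ 199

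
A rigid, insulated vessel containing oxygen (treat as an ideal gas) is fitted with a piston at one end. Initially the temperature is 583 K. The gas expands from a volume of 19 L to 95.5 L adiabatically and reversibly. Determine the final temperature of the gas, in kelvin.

T₂ ≈ 306 K

Adiabatic: T₁V₁^(γ−1) = T₂V₂^(γ−1) ⇒ T₂ = T₁ (V₁/V₂)^(γ−1).
For a diatomic ideal gas γ = 7/5, so γ−1 = 2/5.
T₂ = 583 × (19/95.5)^(2/5) = 305.6 K.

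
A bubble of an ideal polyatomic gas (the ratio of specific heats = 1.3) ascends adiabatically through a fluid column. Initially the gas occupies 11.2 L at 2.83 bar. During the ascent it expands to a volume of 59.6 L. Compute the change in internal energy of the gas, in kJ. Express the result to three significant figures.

P₂ = P₁(V₁/V₂)^γ = 2.83×(11.2/59.6)^(1.3) = 0.3221 bar.
For a reversible adiabat, W_by_gas = (P₁V₁ − P₂V₂)/(γ−1).
W_by = (283000×0.0112 − 32210×0.0596) / (0.3) = 4167 J.
Q = 0 ⇒ ΔU = −W_by = -4167 J.

ΔU ≈ -4.17 kJ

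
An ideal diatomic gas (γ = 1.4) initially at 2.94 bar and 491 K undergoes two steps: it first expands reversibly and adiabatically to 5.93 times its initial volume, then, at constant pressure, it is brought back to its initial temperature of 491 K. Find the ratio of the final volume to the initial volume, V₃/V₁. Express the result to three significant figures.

Adiabatic step: V₂/V₁ = 5.93; T₂ = T₁·(1/5.93)^(0.4) = 240.9 K.
Isobaric step: V₃/V₂ = T₃/T₂ = 491/240.9.
V₃/V₁ = (V₂/V₁)(V₃/V₂) = 5.93 × (491/240.9) = 12.09.

V₃/V₁ ≈ 12.1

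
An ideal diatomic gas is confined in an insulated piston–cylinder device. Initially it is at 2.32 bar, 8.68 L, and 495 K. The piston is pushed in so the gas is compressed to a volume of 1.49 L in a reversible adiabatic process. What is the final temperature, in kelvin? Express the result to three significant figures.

T₂ ≈ 1000 K

Adiabatic: T₁V₁^(γ−1) = T₂V₂^(γ−1) ⇒ T₂ = T₁ (V₁/V₂)^(γ−1).
γ = 7/5 for a diatomic ideal gas.
T₂ = 495 × (8.68/1.49)^(2/5) = 1002 K.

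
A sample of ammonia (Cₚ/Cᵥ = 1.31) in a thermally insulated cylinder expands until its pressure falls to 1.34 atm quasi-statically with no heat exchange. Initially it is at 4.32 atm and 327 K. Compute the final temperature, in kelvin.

T₂ ≈ 248 K

Along an adiabat T P^((1−γ)/γ) is constant, so T₂ = T₁ (P₂/P₁)^((γ−1)/γ).
T₂ = 327 × (1.34/4.32)^(0.237) = 247.9 K.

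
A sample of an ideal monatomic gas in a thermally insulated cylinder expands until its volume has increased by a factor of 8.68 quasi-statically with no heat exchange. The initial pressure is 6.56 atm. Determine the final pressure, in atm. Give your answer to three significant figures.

Adiabatic: P₁V₁^γ = P₂V₂^γ ⇒ P₂ = P₁ (V₁/V₂)^γ.
For a monatomic ideal gas γ = 5/3.
P₂ = 6.56 × (1/8.68)^(5/3) = 0.1789 atm.

P₂ ≈ 0.179 atm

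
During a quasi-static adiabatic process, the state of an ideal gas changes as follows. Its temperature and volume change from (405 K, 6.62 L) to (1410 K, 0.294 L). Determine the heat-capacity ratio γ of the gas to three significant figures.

TV^(γ−1) = const ⇒ γ − 1 = ln(T₂/T₁) / ln(V₁/V₂).
γ = 1 + ln(1410/405) / ln(6.62/0.294) = 1.401.

γ ≈ 1.40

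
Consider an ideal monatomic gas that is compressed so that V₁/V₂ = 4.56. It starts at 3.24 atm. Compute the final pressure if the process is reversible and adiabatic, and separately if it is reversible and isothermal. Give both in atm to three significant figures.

adiabatic: 40.6 atm; isothermal: 14.8 atm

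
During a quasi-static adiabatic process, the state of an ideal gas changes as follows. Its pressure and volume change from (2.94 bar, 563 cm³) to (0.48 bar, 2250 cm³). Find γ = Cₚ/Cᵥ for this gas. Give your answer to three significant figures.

PV^γ = const ⇒ γ = ln(P₂/P₁) / ln(V₁/V₂).
γ = ln(0.48/2.94) / ln(563/2250) = 1.308.

γ ≈ 1.31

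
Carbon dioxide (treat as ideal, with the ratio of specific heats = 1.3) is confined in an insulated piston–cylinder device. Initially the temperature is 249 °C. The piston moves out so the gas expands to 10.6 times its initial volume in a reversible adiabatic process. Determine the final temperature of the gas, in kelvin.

Adiabatic: T₁V₁^(γ−1) = T₂V₂^(γ−1) ⇒ T₂ = T₁ (V₁/V₂)^(γ−1).
T₁ = 249 °C = 522.1 K.
T₂ = 522.1 × (1/10.6)^(0.3) = 257.2 K.

T₂ ≈ 257 K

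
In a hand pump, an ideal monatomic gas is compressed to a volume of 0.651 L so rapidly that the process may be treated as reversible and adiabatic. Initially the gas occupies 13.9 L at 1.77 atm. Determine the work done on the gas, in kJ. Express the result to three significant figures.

γ = 5/3 for a monatomic ideal gas.
P₂ = P₁(V₁/V₂)^γ = 1.77×(13.9/0.651)^(5/3) = 290.9 atm.
For a reversible adiabat, W_by_gas = (P₁V₁ − P₂V₂)/(γ−1).
W_by = (179300×0.0139 − 2.947×10^7×0.000651) / (2/3) = -25040 J.
W_on_gas = −W_by = 25040 J.

W ≈ 25.0 kJ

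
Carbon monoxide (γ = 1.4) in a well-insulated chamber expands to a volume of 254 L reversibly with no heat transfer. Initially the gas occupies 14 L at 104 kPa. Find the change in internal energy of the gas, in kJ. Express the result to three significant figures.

ΔU ≈ -2.50 kJ

P₂ = P₁(V₁/V₂)^γ = 104×(14/254)^(1.4) = 1.798 kPa.
For a reversible adiabat, W_by_gas = (P₁V₁ − P₂V₂)/(γ−1).
W_by = (104000×0.014 − 1798×0.254) / (0.4) = 2498 J.
Q = 0 ⇒ ΔU = −W_by = -2498 J.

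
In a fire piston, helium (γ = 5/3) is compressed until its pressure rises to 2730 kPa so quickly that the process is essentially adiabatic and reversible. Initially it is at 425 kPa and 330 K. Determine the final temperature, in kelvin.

Along an adiabat T P^((1−γ)/γ) is constant, so T₂ = T₁ (P₂/P₁)^((γ−1)/γ).
T₂ = 330 × (2730/425)^(2/5) = 694.4 K.

T₂ ≈ 694 K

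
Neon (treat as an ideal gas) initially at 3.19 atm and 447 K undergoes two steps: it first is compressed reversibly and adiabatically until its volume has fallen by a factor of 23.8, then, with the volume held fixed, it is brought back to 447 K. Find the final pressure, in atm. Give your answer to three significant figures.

For a monatomic ideal gas γ = 5/3.
Adiabatic step (PV^γ = const): P₂ = 3.19×23.8^(5/3) = 628.2 atm; T₂ = 447×23.8^(2/3) = 3698 K.
Isochoric: P₃ = P₂(T₃/T₂) = 628.2 × (447/3698) = 75.92 atm.

P₃ ≈ 75.9 atm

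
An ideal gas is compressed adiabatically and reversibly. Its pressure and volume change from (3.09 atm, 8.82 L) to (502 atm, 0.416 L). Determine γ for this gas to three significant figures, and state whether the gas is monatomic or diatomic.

PV^γ = const ⇒ γ = ln(P₂/P₁) / ln(V₁/V₂).
γ = ln(502/3.09) / ln(8.82/0.416) = 1.667.
γ ≈ 1.67 is close to 5/3, so the gas is monatomic.

γ ≈ 1.67; monatomic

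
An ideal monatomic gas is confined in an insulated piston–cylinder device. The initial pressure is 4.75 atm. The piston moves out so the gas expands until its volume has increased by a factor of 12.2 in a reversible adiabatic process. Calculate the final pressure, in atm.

P₂ ≈ 0.0735 atm

Adiabatic: P₁V₁^γ = P₂V₂^γ ⇒ P₂ = P₁ (V₁/V₂)^γ.
For a monatomic ideal gas γ = 5/3.
P₂ = 4.75 × (1/12.2)^(5/3) = 0.07347 atm.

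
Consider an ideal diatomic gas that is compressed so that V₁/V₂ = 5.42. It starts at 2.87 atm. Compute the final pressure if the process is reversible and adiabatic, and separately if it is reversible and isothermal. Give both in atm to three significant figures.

adiabatic: 30.6 atm; isothermal: 15.6 atm

For a diatomic ideal gas γ = 7/5.
Isothermal: P₂ = P₁(V₁/V₂) = 2.87×5.42 = 15.56 atm.
Adiabatic: P₂ = P₁(V₁/V₂)^γ = 2.87×5.42^(7/5) = 30.58 atm.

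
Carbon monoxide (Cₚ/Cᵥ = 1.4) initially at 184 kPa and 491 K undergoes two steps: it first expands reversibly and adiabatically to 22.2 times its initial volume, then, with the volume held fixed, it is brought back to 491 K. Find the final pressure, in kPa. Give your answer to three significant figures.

Adiabatic step (PV^γ = const): P₂ = 184×(1/22.2)^(1.4) = 2.398 kPa; T₂ = 491×(1/22.2)^(0.4) = 142.1 K.
Isochoric: P₃ = P₂(T₃/T₂) = 2.398 × (491/142.1) = 8.288 kPa.

P₃ ≈ 8.29 kPa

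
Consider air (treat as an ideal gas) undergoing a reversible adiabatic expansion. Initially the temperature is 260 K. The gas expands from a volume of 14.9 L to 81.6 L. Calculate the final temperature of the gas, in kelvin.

Adiabatic: T₁V₁^(γ−1) = T₂V₂^(γ−1) ⇒ T₂ = T₁ (V₁/V₂)^(γ−1).
For a diatomic ideal gas γ = 7/5, so γ−1 = 2/5.
T₂ = 260 × (14.9/81.6)^(2/5) = 131.7 K.

T₂ ≈ 132 K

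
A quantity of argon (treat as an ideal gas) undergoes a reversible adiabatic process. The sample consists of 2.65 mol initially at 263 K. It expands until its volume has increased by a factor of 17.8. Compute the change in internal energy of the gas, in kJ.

ΔU ≈ -7.42 kJ

Adiabatic: T₁V₁^(γ−1) = T₂V₂^(γ−1) ⇒ T₂ = T₁ (V₁/V₂)^(γ−1).
γ = 5/3 for a monatomic ideal gas, so γ−1 = 2/3.
T₂ = 263 × (1/17.8)^(2/3) = 38.58 K.
Q = 0, so ΔU = W_on_gas = nCᵥΔT with Cᵥ = R/(γ−1) = 12.47 J/(mol·K).
ΔU = 2.65 × 12.47 × (38.58 − 263) = -7417 J.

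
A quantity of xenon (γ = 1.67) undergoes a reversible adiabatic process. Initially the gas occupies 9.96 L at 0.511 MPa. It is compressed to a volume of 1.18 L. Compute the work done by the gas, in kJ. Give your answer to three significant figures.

P₂ = P₁(V₁/V₂)^γ = 0.511×(9.96/1.18)^(1.67) = 18.01 MPa.
For a reversible adiabat, W_by_gas = (P₁V₁ − P₂V₂)/(γ−1).
W_by = (511000×0.00996 − 1.801×10^7×0.00118) / (0.67) = -24120 J.

W ≈ -24.1 kJ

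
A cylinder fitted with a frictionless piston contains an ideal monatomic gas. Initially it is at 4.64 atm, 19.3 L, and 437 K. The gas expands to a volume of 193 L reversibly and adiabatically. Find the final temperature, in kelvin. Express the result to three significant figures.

T₂ ≈ 94.1 K

Adiabatic: T₁V₁^(γ−1) = T₂V₂^(γ−1) ⇒ T₂ = T₁ (V₁/V₂)^(γ−1).
γ = 5/3 for a monatomic ideal gas.
T₂ = 437 × (19.3/193)^(2/3) = 94.15 K.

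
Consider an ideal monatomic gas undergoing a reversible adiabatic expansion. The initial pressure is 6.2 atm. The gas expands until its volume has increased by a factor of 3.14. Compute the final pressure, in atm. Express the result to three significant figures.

Adiabatic: P₁V₁^γ = P₂V₂^γ ⇒ P₂ = P₁ (V₁/V₂)^γ.
For a monatomic ideal gas γ = 5/3.
P₂ = 6.2 × (1/3.14)^(5/3) = 0.9208 atm.

P₂ ≈ 0.921 atm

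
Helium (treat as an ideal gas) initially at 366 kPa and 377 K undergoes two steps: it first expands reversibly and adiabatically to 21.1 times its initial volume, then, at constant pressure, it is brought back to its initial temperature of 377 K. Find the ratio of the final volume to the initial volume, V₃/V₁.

V₃/V₁ ≈ 161

For a monatomic ideal gas γ = 5/3.
Adiabatic step: V₂/V₁ = 21.1; T₂ = T₁·(1/21.1)^(2/3) = 49.37 K.
Isobaric step: V₃/V₂ = T₃/T₂ = 377/49.37.
V₃/V₁ = (V₂/V₁)(V₃/V₂) = 21.1 × (377/49.37) = 161.1.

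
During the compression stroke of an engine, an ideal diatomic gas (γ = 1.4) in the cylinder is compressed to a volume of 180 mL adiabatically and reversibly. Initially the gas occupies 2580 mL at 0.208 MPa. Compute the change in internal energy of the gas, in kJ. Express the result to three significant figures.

P₂ = P₁(V₁/V₂)^γ = 0.208×(2580/180)^(1.4) = 8.649 MPa.
For a reversible adiabat, W_by_gas = (P₁V₁ − P₂V₂)/(γ−1).
W_by = (208000×0.00258 − 8.649×10^6×0.00018) / (0.4) = -2550 J.
Q = 0 ⇒ ΔU = −W_by = 2550 J.

ΔU ≈ 2.55 kJ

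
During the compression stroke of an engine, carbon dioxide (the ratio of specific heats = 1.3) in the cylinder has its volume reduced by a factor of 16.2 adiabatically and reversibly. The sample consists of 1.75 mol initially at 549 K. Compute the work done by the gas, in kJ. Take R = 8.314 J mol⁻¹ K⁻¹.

W ≈ -34.8 kJ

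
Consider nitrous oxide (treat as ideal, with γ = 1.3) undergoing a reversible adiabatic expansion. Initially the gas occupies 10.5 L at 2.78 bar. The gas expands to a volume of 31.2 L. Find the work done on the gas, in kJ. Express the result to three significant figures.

P₂ = P₁(V₁/V₂)^γ = 2.78×(10.5/31.2)^(1.3) = 0.6748 bar.
For a reversible adiabat, W_by_gas = (P₁V₁ − P₂V₂)/(γ−1).
W_by = (278000×0.0105 − 67480×0.0312) / (0.3) = 2712 J.
W_on_gas = −W_by = -2712 J.

W ≈ -2.71 kJ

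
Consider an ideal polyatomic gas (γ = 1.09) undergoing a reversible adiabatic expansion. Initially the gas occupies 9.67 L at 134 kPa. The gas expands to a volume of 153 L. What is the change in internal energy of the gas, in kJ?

ΔU ≈ -3.17 kJ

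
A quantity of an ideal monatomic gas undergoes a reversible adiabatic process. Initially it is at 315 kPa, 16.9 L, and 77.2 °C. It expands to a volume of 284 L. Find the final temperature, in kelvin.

For a reversible adiabat TV^(γ−1) is constant, so T₂ = T₁ (V₁/V₂)^(γ−1).
γ = 5/3 for a monatomic ideal gas.
T₁ = 77.2 °C = 350.3 K.
T₂ = 350.3 × (16.9/284)^(2/3) = 53.4 K.

T₂ ≈ 53.4 K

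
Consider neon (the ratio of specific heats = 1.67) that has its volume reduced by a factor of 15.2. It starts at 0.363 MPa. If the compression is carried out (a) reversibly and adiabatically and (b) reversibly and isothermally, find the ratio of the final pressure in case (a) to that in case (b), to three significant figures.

Isothermal: P_b = P₁(V₁/V₂) = 0.363×15.2.
Adiabatic: P_a = P₁(V₁/V₂)^γ = 0.363×15.2^(1.67).
P_a/P_b = (V₁/V₂)^(γ−1) = 15.2^(0.67) = 6.192.

P_adiabatic / P_isothermal ≈ 6.19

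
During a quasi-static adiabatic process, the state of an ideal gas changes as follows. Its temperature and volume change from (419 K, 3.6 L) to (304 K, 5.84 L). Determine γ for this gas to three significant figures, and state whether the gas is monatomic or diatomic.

γ ≈ 1.66; monatomic

TV^(γ−1) = const ⇒ γ − 1 = ln(T₂/T₁) / ln(V₁/V₂).
γ = 1 + ln(304/419) / ln(3.6/5.84) = 1.663.
γ ≈ 1.66 is close to 5/3, so the gas is monatomic.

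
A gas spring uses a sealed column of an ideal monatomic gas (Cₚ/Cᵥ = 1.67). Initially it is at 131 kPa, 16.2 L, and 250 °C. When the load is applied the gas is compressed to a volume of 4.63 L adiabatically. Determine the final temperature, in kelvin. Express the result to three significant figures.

Adiabatic: T₁V₁^(γ−1) = T₂V₂^(γ−1) ⇒ T₂ = T₁ (V₁/V₂)^(γ−1).
T₁ = 250 °C = 523.1 K.
T₂ = 523.1 × (16.2/4.63)^(0.67) = 1211 K.

T₂ ≈ 1210 K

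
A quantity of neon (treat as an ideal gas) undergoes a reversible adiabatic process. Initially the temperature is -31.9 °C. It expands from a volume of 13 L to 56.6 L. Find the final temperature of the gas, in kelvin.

For a reversible adiabat TV^(γ−1) is constant, so T₂ = T₁ (V₁/V₂)^(γ−1).
For a monatomic ideal gas γ = 5/3, so γ−1 = 2/3.
T₁ = -31.9 °C = 241.2 K.
T₂ = 241.2 × (13/56.6)^(2/3) = 90.48 K.

T₂ ≈ 90.5 K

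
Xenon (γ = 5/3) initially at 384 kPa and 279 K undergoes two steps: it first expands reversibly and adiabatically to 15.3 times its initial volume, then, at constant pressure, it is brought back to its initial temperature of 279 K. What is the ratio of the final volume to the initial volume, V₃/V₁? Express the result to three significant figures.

Adiabatic step: V₂/V₁ = 15.3; T₂ = T₁·(1/15.3)^(2/3) = 45.27 K.
Isobaric step: V₃/V₂ = T₃/T₂ = 279/45.27.
V₃/V₁ = (V₂/V₁)(V₃/V₂) = 15.3 × (279/45.27) = 94.29.

V₃/V₁ ≈ 94.3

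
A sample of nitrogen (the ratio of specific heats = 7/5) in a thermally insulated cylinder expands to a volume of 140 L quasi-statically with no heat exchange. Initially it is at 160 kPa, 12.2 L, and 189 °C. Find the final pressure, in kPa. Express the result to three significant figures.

P₂ ≈ 5.25 kPa

Since PV^γ is constant along a reversible adiabat, P₂ = P₁ (V₁/V₂)^γ.
P₂ = 160 × (12.2/140)^(7/5) = 5.253 kPa.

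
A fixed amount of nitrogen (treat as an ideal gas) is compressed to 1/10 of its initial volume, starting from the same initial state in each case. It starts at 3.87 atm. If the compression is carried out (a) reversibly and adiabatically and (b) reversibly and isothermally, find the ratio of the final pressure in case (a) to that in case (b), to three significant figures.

For a diatomic ideal gas γ = 7/5.
Isothermal: P_b = P₁(V₁/V₂) = 3.87×10.
Adiabatic: P_a = P₁(V₁/V₂)^γ = 3.87×10^(7/5).
P_a/P_b = (V₁/V₂)^(γ−1) = 10^(2/5) = 2.512.

P_adiabatic / P_isothermal ≈ 2.51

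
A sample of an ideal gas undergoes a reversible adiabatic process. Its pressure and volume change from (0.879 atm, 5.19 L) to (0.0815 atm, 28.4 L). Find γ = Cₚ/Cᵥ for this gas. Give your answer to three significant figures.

γ ≈ 1.40

PV^γ = const ⇒ γ = ln(P₂/P₁) / ln(V₁/V₂).
γ = ln(0.0815/0.879) / ln(5.19/28.4) = 1.399.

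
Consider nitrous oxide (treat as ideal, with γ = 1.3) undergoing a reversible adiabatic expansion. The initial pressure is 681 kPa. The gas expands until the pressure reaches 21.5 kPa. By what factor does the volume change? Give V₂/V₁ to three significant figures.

V₂/V₁ ≈ 14.3

From PV^γ = const, V₂/V₁ = (P₁/P₂)^(1/γ).
V₂/V₁ = (681/21.5)^(0.769) = 14.27.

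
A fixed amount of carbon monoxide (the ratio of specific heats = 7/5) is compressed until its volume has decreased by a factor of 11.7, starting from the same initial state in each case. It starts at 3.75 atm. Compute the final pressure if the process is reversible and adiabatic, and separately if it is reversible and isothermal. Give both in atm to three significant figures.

adiabatic: 117 atm; isothermal: 43.9 atm

Isothermal: P₂ = P₁(V₁/V₂) = 3.75×11.7 = 43.88 atm.
Adiabatic: P₂ = P₁(V₁/V₂)^γ = 3.75×11.7^(7/5) = 117.4 atm.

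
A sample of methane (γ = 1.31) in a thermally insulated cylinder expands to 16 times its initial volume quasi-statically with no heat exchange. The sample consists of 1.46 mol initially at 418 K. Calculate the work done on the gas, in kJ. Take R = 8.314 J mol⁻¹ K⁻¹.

W ≈ -9.44 kJ

For a reversible adiabat TV^(γ−1) is constant, so T₂ = T₁ (V₁/V₂)^(γ−1).
T₂ = 418 × (1/16)^(0.31) = 177 K.
Q = 0, so ΔU = W_on_gas = nCᵥΔT with Cᵥ = R/(γ−1) = 26.82 J/(mol·K).
ΔU = 1.46 × 26.82 × (177 − 418) = -9438 J.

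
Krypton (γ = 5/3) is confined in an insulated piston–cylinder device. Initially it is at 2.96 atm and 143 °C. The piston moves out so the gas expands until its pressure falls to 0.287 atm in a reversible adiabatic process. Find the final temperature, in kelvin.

Adiabatic: T₂/T₁ = (P₂/P₁)^((γ−1)/γ).
T₁ = 143 °C = 416.1 K.
T₂ = 416.1 × (0.287/2.96)^(2/5) = 163.6 K.

T₂ ≈ 164 K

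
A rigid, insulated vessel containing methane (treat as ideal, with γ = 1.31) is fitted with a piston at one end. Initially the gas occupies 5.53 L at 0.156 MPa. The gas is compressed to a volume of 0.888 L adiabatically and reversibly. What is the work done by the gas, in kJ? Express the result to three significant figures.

P₂ = P₁(V₁/V₂)^γ = 0.156×(5.53/0.888)^(1.31) = 1.713 MPa.
For a reversible adiabat, W_by_gas = (P₁V₁ − P₂V₂)/(γ−1).
W_by = (156000×0.00553 − 1.713×10^6×0.000888) / (0.31) = -2123 J.

W ≈ -2.12 kJ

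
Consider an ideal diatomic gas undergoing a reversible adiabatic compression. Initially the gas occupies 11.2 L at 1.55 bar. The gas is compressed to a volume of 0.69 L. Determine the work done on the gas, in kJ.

W ≈ 8.89 kJ

γ = 7/5 for a diatomic ideal gas.
P₂ = P₁(V₁/V₂)^γ = 1.55×(11.2/0.69)^(7/5) = 76.71 bar.
For a reversible adiabat, W_by_gas = (P₁V₁ − P₂V₂)/(γ−1).
W_by = (155000×0.0112 − 7.671×10^6×0.00069) / (2/5) = -8892 J.
W_on_gas = −W_by = 8892 J.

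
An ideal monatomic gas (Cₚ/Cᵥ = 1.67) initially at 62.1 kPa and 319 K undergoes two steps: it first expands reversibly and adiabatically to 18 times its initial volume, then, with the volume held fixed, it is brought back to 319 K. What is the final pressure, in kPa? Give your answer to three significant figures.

P₃ ≈ 3.45 kPa

Adiabatic step (PV^γ = const): P₂ = 62.1×(1/18)^(1.67) = 0.4975 kPa; T₂ = 319×(1/18)^(0.67) = 46 K.
Isochoric: P₃ = P₂(T₃/T₂) = 0.4975 × (319/46) = 3.45 kPa.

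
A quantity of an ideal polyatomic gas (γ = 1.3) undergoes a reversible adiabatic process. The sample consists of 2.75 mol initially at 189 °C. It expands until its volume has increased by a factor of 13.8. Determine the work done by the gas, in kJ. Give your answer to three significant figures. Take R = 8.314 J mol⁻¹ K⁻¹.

Adiabatic: T₁V₁^(γ−1) = T₂V₂^(γ−1) ⇒ T₂ = T₁ (V₁/V₂)^(γ−1).
T₁ = 189 °C = 462.1 K.
T₂ = 462.1 × (1/13.8)^(0.3) = 210.3 K.
Q = 0, so ΔU = W_on_gas = nCᵥΔT with Cᵥ = R/(γ−1) = 27.71 J/(mol·K).
ΔU = 2.75 × 27.71 × (210.3 − 462.1) = -19190 J.
Work done by the gas = −ΔU = 19190 J.

W ≈ 19.2 kJ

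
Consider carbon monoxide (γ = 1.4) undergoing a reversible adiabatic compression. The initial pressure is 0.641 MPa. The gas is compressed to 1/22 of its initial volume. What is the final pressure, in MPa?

P₂ ≈ 48.6 MPa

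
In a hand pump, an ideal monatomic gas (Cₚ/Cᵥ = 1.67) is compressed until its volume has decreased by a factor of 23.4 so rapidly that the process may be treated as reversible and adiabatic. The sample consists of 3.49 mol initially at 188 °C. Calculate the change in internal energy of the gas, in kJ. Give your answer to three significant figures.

ΔU ≈ 145 kJ

Adiabatic: T₁V₁^(γ−1) = T₂V₂^(γ−1) ⇒ T₂ = T₁ (V₁/V₂)^(γ−1).
T₁ = 188 °C = 461.1 K.
T₂ = 461.1 × 23.4^(0.67) = 3813 K.
Q = 0, so ΔU = W_on_gas = nCᵥΔT with Cᵥ = R/(γ−1) = 12.41 J/(mol·K).
ΔU = 3.49 × 12.41 × (3813 − 461.1) = 145100 J.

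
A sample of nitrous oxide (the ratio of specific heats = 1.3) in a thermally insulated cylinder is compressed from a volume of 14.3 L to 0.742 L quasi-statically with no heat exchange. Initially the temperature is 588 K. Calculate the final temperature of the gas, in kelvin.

T₂ ≈ 1430 K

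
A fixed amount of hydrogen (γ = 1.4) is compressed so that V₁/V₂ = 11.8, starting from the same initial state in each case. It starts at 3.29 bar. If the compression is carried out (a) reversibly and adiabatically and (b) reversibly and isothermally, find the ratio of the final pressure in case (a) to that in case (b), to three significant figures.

P_adiabatic / P_isothermal ≈ 2.68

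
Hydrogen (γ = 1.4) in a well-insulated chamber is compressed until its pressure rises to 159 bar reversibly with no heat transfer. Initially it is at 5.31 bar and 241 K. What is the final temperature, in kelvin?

Along an adiabat T P^((1−γ)/γ) is constant, so T₂ = T₁ (P₂/P₁)^((γ−1)/γ).
T₂ = 241 × (159/5.31)^(0.286) = 636.5 K.

T₂ ≈ 637 K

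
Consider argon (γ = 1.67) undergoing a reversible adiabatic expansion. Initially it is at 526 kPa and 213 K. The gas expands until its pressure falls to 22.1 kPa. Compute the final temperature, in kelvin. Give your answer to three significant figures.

T₂ ≈ 59.7 K

Along an adiabat T P^((1−γ)/γ) is constant, so T₂ = T₁ (P₂/P₁)^((γ−1)/γ).
T₂ = 213 × (22.1/526)^(0.401) = 59.72 K.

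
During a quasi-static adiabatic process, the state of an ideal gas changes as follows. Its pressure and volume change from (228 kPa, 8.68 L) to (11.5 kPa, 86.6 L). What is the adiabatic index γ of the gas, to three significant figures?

γ ≈ 1.30

PV^γ = const ⇒ γ = ln(P₂/P₁) / ln(V₁/V₂).
γ = ln(11.5/228) / ln(8.68/86.6) = 1.299.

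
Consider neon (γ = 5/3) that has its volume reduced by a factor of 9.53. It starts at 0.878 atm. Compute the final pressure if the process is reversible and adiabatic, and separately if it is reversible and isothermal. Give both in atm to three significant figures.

adiabatic: 37.6 atm; isothermal: 8.37 atm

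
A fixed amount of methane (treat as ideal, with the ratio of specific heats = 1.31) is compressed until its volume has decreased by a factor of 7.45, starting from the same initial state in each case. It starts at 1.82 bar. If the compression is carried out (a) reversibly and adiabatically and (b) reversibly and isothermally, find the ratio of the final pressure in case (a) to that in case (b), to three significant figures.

Isothermal: P_b = P₁(V₁/V₂) = 1.82×7.45.
Adiabatic: P_a = P₁(V₁/V₂)^γ = 1.82×7.45^(1.31).
P_a/P_b = (V₁/V₂)^(γ−1) = 7.45^(0.31) = 1.864.

P_adiabatic / P_isothermal ≈ 1.86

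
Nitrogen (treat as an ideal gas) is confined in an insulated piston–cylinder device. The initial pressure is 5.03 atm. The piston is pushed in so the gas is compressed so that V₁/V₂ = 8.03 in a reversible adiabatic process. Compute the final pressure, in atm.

Since PV^γ is constant along a reversible adiabat, P₂ = P₁ (V₁/V₂)^γ.
For a diatomic ideal gas γ = 7/5.
P₂ = 5.03 × 8.03^(7/5) = 92.93 atm.

P₂ ≈ 92.9 atm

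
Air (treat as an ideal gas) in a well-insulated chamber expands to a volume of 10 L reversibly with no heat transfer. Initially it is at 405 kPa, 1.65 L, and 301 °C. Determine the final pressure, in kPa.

Since PV^γ is constant along a reversible adiabat, P₂ = P₁ (V₁/V₂)^γ.
γ = 7/5 for a diatomic ideal gas.
P₂ = 405 × (1.65/10)^(7/5) = 32.5 kPa.

P₂ ≈ 32.5 kPa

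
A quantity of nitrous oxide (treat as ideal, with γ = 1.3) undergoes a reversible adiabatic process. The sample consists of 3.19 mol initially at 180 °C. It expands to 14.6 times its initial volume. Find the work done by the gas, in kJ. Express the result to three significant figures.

W ≈ 22.1 kJ

Adiabatic: T₁V₁^(γ−1) = T₂V₂^(γ−1) ⇒ T₂ = T₁ (V₁/V₂)^(γ−1).
T₁ = 180 °C = 453.1 K.
T₂ = 453.1 × (1/14.6)^(0.3) = 202.7 K.
Q = 0, so ΔU = W_on_gas = nCᵥΔT with Cᵥ = R/(γ−1) = 27.71 J/(mol·K).
ΔU = 3.19 × 27.71 × (202.7 − 453.1) = -22140 J.
Work done by the gas = −ΔU = 22140 J.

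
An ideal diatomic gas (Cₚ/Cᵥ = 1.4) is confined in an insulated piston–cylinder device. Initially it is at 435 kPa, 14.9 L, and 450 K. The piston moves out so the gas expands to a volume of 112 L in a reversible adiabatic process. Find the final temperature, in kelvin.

For a reversible adiabat TV^(γ−1) is constant, so T₂ = T₁ (V₁/V₂)^(γ−1).
T₂ = 450 × (14.9/112)^(0.4) = 200.8 K.

T₂ ≈ 201 K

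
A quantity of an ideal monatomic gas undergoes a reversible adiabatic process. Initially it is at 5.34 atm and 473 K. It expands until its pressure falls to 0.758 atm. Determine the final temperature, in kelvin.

T₂ ≈ 217 K

Along an adiabat T P^((1−γ)/γ) is constant, so T₂ = T₁ (P₂/P₁)^((γ−1)/γ).
For a monatomic ideal gas γ = 5/3, so (γ−1)/γ = 2/5.
T₂ = 473 × (0.758/5.34)^(2/5) = 216.6 K.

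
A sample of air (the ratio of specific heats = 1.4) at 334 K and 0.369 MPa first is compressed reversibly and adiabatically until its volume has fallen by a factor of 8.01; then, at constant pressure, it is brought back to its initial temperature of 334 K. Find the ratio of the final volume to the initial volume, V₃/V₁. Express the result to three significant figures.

V₃/V₁ ≈ 0.0543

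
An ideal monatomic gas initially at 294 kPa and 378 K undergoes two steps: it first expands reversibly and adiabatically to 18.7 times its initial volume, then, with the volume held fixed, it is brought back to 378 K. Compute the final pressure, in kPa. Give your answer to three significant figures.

For a monatomic ideal gas γ = 5/3.
Adiabatic step (PV^γ = const): P₂ = 294×(1/18.7)^(5/3) = 2.232 kPa; T₂ = 378×(1/18.7)^(2/3) = 53.65 K.
Isochoric: P₃ = P₂(T₃/T₂) = 2.232 × (378/53.65) = 15.72 kPa.

P₃ ≈ 15.7 kPa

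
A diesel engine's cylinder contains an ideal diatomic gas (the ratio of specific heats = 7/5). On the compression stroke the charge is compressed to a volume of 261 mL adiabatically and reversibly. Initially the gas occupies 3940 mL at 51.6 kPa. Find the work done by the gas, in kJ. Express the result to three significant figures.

W ≈ -0.997 kJ

P₂ = P₁(V₁/V₂)^γ = 51.6×(3940/261)^(7/5) = 2307 kPa.
For a reversible adiabat, W_by_gas = (P₁V₁ − P₂V₂)/(γ−1).
W_by = (51600×0.00394 − 2.307×10^6×0.000261) / (2/5) = -997.1 J.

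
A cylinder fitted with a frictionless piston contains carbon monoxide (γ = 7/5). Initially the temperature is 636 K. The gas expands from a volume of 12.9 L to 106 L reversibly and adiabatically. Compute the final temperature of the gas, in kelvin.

Adiabatic: T₁V₁^(γ−1) = T₂V₂^(γ−1) ⇒ T₂ = T₁ (V₁/V₂)^(γ−1).
T₂ = 636 × (12.9/106)^(2/5) = 273.9 K.

T₂ ≈ 274 K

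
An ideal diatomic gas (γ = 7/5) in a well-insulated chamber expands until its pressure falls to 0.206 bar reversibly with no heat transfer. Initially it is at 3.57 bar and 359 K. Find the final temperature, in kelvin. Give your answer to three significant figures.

Adiabatic: T₂/T₁ = (P₂/P₁)^((γ−1)/γ).
T₂ = 359 × (0.206/3.57)^(2/7) = 158.9 K.

T₂ ≈ 159 K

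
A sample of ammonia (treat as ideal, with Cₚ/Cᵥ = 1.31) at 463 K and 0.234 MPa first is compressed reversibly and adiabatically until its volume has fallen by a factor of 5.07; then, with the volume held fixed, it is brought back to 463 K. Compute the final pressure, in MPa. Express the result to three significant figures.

Adiabatic step (PV^γ = const): P₂ = 0.234×5.07^(1.31) = 1.962 MPa; T₂ = 463×5.07^(0.31) = 765.8 K.
Isochoric: P₃ = P₂(T₃/T₂) = 1.962 × (463/765.8) = 1.186 MPa.

P₃ ≈ 1.19 MPa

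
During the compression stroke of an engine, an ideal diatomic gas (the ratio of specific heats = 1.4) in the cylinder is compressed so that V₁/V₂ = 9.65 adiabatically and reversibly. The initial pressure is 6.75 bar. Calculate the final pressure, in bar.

P₂ ≈ 161 bar

Adiabatic: P₁V₁^γ = P₂V₂^γ ⇒ P₂ = P₁ (V₁/V₂)^γ.
P₂ = 6.75 × 9.65^(1.4) = 161.3 bar.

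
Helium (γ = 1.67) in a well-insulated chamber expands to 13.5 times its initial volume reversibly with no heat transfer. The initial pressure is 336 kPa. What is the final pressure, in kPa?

P₂ ≈ 4.35 kPa

Since PV^γ is constant along a reversible adiabat, P₂ = P₁ (V₁/V₂)^γ.
P₂ = 336 × (1/13.5)^(1.67) = 4.352 kPa.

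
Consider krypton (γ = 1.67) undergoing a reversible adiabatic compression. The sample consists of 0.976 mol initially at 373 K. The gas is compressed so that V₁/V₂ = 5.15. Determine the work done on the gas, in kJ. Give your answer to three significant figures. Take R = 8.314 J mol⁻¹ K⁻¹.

Adiabatic: T₁V₁^(γ−1) = T₂V₂^(γ−1) ⇒ T₂ = T₁ (V₁/V₂)^(γ−1).
T₂ = 373 × 5.15^(0.67) = 1118 K.
Q = 0, so ΔU = W_on_gas = nCᵥΔT with Cᵥ = R/(γ−1) = 12.41 J/(mol·K).
ΔU = 0.976 × 12.41 × (1118 − 373) = 9028 J.

W ≈ 9.03 kJ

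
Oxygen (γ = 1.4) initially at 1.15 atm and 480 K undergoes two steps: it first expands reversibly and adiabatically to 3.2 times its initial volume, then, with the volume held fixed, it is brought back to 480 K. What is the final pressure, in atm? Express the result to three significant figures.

P₃ ≈ 0.359 atm

Adiabatic step (PV^γ = const): P₂ = 1.15×(1/3.2)^(1.4) = 0.2257 atm; T₂ = 480×(1/3.2)^(0.4) = 301.4 K.
Isochoric: P₃ = P₂(T₃/T₂) = 0.2257 × (480/301.4) = 0.3594 atm.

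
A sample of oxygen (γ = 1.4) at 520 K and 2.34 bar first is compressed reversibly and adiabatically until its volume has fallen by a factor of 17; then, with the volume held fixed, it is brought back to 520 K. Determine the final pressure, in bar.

P₃ ≈ 39.8 bar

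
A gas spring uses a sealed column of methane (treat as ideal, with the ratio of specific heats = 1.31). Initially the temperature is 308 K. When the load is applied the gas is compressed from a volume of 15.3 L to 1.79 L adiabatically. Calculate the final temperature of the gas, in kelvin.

T₂ ≈ 599 K

For a reversible adiabat TV^(γ−1) is constant, so T₂ = T₁ (V₁/V₂)^(γ−1).
T₂ = 308 × (15.3/1.79)^(0.31) = 599 K.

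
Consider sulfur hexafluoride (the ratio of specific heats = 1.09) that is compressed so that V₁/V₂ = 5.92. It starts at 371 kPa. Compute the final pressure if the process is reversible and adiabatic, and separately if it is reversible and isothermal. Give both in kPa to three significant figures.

adiabatic: 2580 kPa; isothermal: 2200 kPa

Isothermal: P₂ = P₁(V₁/V₂) = 371×5.92 = 2196 kPa.
Adiabatic: P₂ = P₁(V₁/V₂)^γ = 371×5.92^(1.09) = 2578 kPa.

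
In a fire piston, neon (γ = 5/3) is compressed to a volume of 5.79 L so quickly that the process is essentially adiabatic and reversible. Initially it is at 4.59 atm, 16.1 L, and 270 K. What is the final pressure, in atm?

P₂ ≈ 25.2 atm

Since PV^γ is constant along a reversible adiabat, P₂ = P₁ (V₁/V₂)^γ.
P₂ = 4.59 × (16.1/5.79)^(5/3) = 25.24 atm.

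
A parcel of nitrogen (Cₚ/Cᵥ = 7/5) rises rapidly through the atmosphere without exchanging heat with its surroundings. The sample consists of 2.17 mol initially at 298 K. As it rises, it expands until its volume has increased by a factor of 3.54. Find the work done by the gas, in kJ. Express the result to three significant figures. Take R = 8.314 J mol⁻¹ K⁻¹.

Adiabatic: T₁V₁^(γ−1) = T₂V₂^(γ−1) ⇒ T₂ = T₁ (V₁/V₂)^(γ−1).
T₂ = 298 × (1/3.54)^(2/5) = 179.7 K.
Q = 0, so ΔU = W_on_gas = nCᵥΔT with Cᵥ = R/(γ−1) = 20.79 J/(mol·K).
ΔU = 2.17 × 20.79 × (179.7 − 298) = -5334 J.
Work done by the gas = −ΔU = 5334 J.

W ≈ 5.33 kJ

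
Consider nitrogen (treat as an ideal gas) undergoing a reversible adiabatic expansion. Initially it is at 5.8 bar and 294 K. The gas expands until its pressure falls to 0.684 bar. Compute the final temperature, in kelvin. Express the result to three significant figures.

T₂ ≈ 160 K

Adiabatic: T₂/T₁ = (P₂/P₁)^((γ−1)/γ).
For a diatomic ideal gas γ = 7/5, so (γ−1)/γ = 2/7.
T₂ = 294 × (0.684/5.8)^(2/7) = 159.6 K.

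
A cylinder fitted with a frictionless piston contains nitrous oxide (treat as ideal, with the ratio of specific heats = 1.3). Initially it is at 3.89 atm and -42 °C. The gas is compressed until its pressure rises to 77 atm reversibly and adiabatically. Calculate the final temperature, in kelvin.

T₂ ≈ 460 K

Along an adiabat T P^((1−γ)/γ) is constant, so T₂ = T₁ (P₂/P₁)^((γ−1)/γ).
T₁ = -42 °C = 231.1 K.
T₂ = 231.1 × (77/3.89)^(0.231) = 460.4 K.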